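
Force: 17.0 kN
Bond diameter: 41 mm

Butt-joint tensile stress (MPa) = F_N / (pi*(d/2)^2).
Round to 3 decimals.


F_N = 17.0 * 1000 = 17000.0 N
A = pi*(20.5)^2 = 1320.2543 mm^2
stress = 17000.0 / 1320.2543 = 12.876 MPa

12.876


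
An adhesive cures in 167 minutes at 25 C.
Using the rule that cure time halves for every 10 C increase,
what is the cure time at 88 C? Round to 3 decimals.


Factor = 2^((88 - 25) / 10) = 78.7932
Cure time = 167 / 78.7932
= 2.119 minutes

2.119


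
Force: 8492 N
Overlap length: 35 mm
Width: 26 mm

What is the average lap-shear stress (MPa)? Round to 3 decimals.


Average shear stress = F / (overlap * width)
= 8492 / (35 * 26)
= 9.332 MPa

9.332


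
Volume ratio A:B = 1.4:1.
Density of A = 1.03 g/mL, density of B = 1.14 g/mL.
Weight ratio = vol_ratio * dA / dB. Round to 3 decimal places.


Wt ratio = 1.4 * 1.03 / 1.14
= 1.265

1.265


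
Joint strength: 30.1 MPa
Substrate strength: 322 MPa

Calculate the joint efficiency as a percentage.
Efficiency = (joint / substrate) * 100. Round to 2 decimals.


Efficiency = (30.1 / 322) * 100 = 9.35%

9.35


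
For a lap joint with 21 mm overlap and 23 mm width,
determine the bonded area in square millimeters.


Area = 21 * 23 = 483 mm^2

483


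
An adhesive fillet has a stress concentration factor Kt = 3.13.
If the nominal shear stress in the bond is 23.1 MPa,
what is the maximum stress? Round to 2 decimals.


Max stress = 23.1 * 3.13 = 72.30 MPa

72.30


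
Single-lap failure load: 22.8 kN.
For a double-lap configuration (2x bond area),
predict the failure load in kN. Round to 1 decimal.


Failure load = 22.8 * 2 = 45.6 kN

45.6


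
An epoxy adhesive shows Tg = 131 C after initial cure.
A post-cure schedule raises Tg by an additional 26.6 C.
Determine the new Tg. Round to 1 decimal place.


New Tg = 131 + 26.6
= 157.6 C

157.6


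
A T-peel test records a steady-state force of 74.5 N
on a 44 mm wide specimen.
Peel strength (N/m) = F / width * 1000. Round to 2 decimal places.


Peel strength = 74.5 / 44 * 1000
= 1693.18 N/m

1693.18


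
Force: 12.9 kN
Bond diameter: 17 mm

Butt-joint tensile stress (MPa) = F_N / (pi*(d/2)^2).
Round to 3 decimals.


F_N = 12.9 * 1000 = 12900.0 N
A = pi*(8.5)^2 = 226.9801 mm^2
stress = 12900.0 / 226.9801 = 56.833 MPa

56.833


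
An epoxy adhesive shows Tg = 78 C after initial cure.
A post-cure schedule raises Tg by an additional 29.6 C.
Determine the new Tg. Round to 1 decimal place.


New Tg = 78 + 29.6
= 107.6 C

107.6


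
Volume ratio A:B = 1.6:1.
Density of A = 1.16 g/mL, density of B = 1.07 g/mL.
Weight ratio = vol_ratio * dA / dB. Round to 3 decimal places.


Wt ratio = 1.6 * 1.16 / 1.07
= 1.735

1.735


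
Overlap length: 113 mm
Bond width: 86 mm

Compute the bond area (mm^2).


Bond area = 113 * 86 = 9718 mm^2

9718


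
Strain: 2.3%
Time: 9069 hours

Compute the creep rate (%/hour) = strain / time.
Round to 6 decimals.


Creep rate = 2.3 / 9069
= 0.000254 %/h

0.000254


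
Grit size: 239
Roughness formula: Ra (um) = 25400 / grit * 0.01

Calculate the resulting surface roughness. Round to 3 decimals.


Ra = 25400 / 239 * 0.01
= 1.063 um

1.063


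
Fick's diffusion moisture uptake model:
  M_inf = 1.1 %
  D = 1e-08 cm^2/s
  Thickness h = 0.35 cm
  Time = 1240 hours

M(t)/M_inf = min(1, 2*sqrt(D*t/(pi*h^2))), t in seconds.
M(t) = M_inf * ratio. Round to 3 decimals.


t_sec = 1240 * 3600 = 4464000
ratio = 2*sqrt(1e-08*4464000/(pi*0.35^2))
= min(1, 0.681160)
= 0.681160
M(t) = 1.1 * 0.681160 = 0.749 %

0.749


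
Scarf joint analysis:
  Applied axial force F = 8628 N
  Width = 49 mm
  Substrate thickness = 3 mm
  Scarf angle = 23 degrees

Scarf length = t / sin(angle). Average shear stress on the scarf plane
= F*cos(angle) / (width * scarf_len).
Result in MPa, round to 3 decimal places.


Scarf length = 3 / sin(23 deg) = 7.6779 mm
cos(23 deg) = 0.920505
Shear = 8628 * 0.920505 / (49 * 7.6779)
= 21.110 MPa

21.110


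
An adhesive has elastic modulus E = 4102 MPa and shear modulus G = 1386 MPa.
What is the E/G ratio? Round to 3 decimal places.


E/G = 4102 / 1386 = 2.960

2.960


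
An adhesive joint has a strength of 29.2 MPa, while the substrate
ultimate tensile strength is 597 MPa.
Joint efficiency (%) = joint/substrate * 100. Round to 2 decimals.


Efficiency = 29.2 / 597 * 100
= 4.89%

4.89


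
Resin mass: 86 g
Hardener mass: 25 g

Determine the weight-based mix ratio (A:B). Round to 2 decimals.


Ratio = 86 / 25 = 3.44

3.44


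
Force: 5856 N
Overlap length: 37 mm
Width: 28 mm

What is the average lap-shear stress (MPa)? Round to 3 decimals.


Average shear stress = F / (overlap * width)
= 5856 / (37 * 28)
= 5.653 MPa

5.653


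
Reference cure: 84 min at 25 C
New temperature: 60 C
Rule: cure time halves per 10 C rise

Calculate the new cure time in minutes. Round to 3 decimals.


factor = 2^((60-25)/10) = 11.3137
t_new = 84 / 11.3137 = 7.425 min

7.425


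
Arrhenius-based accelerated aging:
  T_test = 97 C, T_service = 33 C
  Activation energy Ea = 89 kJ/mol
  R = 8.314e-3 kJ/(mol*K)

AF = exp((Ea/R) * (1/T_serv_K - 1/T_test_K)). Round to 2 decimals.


T_test_K = 370.15, T_serv_K = 306.15
AF = exp((89/8.314e-3) * (1/306.15 - 1/370.15))
= 422.30

422.30


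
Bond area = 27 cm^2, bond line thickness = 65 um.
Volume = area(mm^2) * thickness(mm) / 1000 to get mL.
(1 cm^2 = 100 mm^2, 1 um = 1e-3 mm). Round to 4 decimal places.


area_mm2 = 27 * 100 = 2700
blt_mm = 65 * 1e-3 = 0.065
vol_mm3 = 2700 * 0.065 = 175.5
vol_mL = 175.5 / 1000 = 0.1755 mL

0.1755


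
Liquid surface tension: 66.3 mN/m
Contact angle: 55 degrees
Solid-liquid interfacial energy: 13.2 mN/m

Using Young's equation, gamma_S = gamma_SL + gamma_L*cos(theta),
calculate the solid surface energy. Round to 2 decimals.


gamma_S = 13.2 + 66.3 * cos(55)
= 51.23 mN/m

51.23


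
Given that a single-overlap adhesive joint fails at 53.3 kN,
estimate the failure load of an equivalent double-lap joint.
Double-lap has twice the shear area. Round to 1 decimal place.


Double-lap factor = 2
Expected load = 53.3 * 2 = 106.6 kN

106.6


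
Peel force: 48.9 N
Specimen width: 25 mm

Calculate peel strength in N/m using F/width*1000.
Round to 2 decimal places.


Peel strength = 48.9 / 25 * 1000 = 1956.00 N/m

1956.00


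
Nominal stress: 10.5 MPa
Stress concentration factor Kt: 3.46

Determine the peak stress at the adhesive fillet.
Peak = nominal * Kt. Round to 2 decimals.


Peak stress = 10.5 * 3.46
= 36.33 MPa

36.33


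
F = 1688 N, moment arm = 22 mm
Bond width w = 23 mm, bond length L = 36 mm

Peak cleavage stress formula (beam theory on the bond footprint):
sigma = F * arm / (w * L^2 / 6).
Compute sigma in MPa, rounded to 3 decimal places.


sigma = (1688 * 22) / (23 * 1296 / 6)
= 37136 * 6 / 29808
= 222816 / 29808
= 7.475 MPa

7.475


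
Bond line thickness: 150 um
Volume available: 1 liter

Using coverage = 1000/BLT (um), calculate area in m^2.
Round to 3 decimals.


1 L = 1e6 mm^3, thickness = 150 um = 0.15 mm
Area = 1e6 / 0.15 mm^2 = (1e6 / 0.15) / 1e6 m^2 = 1000 / 150 m^2
= 6.667 m^2

6.667


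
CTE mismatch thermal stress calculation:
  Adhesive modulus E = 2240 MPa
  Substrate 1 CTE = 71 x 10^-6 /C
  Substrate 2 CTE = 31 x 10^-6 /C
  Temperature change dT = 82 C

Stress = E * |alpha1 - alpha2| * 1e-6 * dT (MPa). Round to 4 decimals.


delta_alpha = |71 - 31| = 40 x 10^-6/C
Stress = 2240 * 40e-6 * 82
= 7.3472 MPa

7.3472


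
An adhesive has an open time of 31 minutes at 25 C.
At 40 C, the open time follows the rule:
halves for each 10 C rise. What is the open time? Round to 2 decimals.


Factor = 2^((40-25)/10) = 2.8284
Open time = 31 / 2.8284 = 10.96 min

10.96


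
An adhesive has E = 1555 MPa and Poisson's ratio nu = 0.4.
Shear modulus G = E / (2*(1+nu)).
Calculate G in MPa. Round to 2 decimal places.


G = 1555 / (2*(1+0.4))
= 1555 / 2.80
= 555.36 MPa

555.36


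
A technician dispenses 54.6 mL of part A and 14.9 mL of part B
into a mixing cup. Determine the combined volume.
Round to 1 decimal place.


Combined volume = 54.6 + 14.9
= 69.5 mL

69.5


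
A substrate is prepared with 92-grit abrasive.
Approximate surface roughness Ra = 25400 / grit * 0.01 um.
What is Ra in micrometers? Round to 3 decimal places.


Ra = 25400 / 92 * 0.01 = 2.761 um

2.761


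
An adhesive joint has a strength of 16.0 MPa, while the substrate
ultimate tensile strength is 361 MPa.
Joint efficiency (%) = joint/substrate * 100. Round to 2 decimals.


Efficiency = 16.0 / 361 * 100
= 4.43%

4.43


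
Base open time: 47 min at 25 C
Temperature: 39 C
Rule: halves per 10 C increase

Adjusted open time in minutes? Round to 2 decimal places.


Acceleration = 2^((39-25)/10) = 2.6390
Open time = 47 / 2.6390 = 17.81 min

17.81


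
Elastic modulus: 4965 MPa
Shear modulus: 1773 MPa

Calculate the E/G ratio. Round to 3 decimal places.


E / G = 4965 / 1773 = 2.800

2.800


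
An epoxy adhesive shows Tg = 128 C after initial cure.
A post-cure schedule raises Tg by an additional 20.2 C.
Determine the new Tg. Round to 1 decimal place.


New Tg = 128 + 20.2
= 148.2 C

148.2


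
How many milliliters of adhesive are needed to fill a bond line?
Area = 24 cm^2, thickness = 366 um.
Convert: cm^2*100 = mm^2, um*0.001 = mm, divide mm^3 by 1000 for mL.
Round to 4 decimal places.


= (24 * 100) * (366 * 0.001) / 1000
= 0.8784 mL

0.8784


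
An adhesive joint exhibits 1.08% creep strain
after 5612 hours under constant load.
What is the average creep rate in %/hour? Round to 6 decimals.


Creep rate = strain / time
= 1.08 / 5612
= 0.000192 %/h

0.000192


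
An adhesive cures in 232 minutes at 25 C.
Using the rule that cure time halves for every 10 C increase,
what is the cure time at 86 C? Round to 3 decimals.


Factor = 2^((86 - 25) / 10) = 68.5935
Cure time = 232 / 68.5935
= 3.382 minutes

3.382


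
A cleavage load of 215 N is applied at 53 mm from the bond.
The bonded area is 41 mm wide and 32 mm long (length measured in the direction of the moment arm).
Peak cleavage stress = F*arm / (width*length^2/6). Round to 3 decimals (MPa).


Moment = 215 * 53 = 11395 N*mm
Section modulus = 41 * 1024 / 6 = 41984 / 6 mm^3
Stress = 11395 / (41984 / 6) = 68370 / 41984
= 1.628 MPa

1.628


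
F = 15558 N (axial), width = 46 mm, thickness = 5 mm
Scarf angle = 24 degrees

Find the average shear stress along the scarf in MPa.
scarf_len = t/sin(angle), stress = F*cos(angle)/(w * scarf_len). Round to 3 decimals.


scarf_len = 5/sin(24 deg) = 12.2930
cos(24 deg) = 0.913545
stress = 15558*0.913545/(46*12.2930) = 25.134 MPa

25.134


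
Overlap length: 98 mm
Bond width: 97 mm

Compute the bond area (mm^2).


Bond area = 98 * 97 = 9506 mm^2

9506


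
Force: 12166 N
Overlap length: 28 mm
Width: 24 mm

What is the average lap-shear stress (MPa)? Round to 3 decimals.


Average shear stress = F / (overlap * width)
= 12166 / (28 * 24)
= 18.104 MPa

18.104


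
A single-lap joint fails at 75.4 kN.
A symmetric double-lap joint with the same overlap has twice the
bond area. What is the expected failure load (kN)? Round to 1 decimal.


Double-lap load = 2 * 75.4 = 150.8 kN

150.8


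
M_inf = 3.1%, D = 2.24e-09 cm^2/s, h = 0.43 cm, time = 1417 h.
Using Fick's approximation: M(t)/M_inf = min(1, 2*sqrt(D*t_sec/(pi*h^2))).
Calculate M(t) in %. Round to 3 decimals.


t = 5101200 s
ratio = min(1, 2*sqrt(2.24e-09*5101200/(pi*0.1849)))
= 0.280509
M(t) = 3.1 * 0.280509 = 0.870%

0.870


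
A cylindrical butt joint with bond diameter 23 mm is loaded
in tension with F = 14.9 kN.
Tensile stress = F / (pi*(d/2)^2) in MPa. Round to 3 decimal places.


Area = pi * (23/2)^2 = 415.4756 mm^2
Stress = 14.9*1000 / 415.4756
= 35.863 MPa

35.863


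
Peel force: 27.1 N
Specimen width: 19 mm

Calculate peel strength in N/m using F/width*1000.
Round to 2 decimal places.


Peel strength = 27.1 / 19 * 1000 = 1426.32 N/m

1426.32


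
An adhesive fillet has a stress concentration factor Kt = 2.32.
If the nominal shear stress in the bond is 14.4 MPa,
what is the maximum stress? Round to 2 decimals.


Max stress = 14.4 * 2.32 = 33.41 MPa

33.41


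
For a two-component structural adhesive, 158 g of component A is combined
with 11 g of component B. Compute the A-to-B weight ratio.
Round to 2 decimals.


Weight ratio A:B = 158 / 11
= 14.36

14.36


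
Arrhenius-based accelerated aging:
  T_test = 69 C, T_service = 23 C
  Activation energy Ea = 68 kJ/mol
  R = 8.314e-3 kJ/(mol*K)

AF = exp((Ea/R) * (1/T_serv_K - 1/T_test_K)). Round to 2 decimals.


T_test_K = 342.15, T_serv_K = 296.15
AF = exp((68/8.314e-3) * (1/296.15 - 1/342.15))
= 40.98

40.98


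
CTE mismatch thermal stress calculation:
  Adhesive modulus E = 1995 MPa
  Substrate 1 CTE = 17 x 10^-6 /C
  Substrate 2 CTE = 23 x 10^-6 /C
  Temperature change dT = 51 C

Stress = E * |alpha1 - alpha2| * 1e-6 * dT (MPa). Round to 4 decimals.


delta_alpha = |17 - 23| = 6 x 10^-6/C
Stress = 1995 * 6e-6 * 51
= 0.6105 MPa

0.6105


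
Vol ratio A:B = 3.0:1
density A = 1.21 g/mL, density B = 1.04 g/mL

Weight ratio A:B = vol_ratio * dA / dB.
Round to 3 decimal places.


Weight ratio = 3.0 * 1.21 / 1.04
= 3.490

3.490


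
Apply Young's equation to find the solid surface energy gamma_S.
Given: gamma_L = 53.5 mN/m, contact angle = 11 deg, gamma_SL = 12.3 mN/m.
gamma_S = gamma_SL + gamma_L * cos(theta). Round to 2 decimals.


theta_rad = 11 * pi/180 = 0.191986
gamma_S = 12.3 + 53.5 * cos(0.191986)
= 64.82 mN/m

64.82


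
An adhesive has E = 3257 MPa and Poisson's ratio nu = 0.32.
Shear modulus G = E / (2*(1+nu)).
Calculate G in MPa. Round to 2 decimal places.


G = 3257 / (2*(1+0.32))
= 3257 / 2.64
= 1233.71 MPa

1233.71


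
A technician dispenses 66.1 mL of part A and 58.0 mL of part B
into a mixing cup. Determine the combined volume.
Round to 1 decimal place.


Combined volume = 66.1 + 58.0
= 124.1 mL

124.1


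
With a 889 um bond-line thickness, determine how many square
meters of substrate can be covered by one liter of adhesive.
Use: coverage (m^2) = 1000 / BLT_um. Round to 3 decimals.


Coverage = 1000 / 889 = 1.125 m^2

1.125


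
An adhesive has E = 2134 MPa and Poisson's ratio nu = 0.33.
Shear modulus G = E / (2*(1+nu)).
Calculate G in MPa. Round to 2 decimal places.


G = 2134 / (2*(1+0.33))
= 2134 / 2.66
= 802.26 MPa

802.26


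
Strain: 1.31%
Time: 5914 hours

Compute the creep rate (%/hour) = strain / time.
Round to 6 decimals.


Creep rate = 1.31 / 5914
= 0.000222 %/h

0.000222


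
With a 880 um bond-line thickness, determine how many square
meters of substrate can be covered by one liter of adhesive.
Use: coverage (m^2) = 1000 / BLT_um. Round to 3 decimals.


Coverage = 1000 / 880 = 1.136 m^2

1.136


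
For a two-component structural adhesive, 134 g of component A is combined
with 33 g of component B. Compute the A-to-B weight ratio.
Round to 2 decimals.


Weight ratio A:B = 134 / 33
= 4.06

4.06


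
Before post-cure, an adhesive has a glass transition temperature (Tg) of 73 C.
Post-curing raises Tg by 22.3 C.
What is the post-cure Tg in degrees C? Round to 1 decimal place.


Tg_post = Tg_base + delta_Tg
= 73 + 22.3
= 95.3 C

95.3


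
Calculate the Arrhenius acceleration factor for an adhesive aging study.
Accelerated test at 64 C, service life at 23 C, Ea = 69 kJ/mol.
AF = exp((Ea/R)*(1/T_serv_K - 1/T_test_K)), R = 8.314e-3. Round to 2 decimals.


T_test = 337.15 K, T_serv = 296.15 K
Ea/R = 69 / 0.008314 = 8299.25
AF = exp(8299.25 * (1/296.15 - 1/337.15))
= 30.20

30.20


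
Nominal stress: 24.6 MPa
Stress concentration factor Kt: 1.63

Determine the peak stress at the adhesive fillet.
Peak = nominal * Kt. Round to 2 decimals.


Peak stress = 24.6 * 1.63
= 40.10 MPa

40.10


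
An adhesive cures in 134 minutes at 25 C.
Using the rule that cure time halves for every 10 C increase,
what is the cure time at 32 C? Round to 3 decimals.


Factor = 2^((32 - 25) / 10) = 1.6245
Cure time = 134 / 1.6245
= 82.487 minutes

82.487


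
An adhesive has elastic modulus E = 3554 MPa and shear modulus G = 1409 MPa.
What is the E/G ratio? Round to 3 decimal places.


E/G = 3554 / 1409 = 2.522

2.522


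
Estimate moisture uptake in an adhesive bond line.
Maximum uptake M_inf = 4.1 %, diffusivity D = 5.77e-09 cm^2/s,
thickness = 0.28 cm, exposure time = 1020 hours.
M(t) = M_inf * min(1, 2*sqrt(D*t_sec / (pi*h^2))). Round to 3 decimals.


Convert time: 1020 h = 3672000 s
ratio = min(1, 2*sqrt(5.77e-09*3672000/(pi*0.28^2)))
= 0.586592
M(t) = 4.1 * 0.586592 = 2.405%

2.405


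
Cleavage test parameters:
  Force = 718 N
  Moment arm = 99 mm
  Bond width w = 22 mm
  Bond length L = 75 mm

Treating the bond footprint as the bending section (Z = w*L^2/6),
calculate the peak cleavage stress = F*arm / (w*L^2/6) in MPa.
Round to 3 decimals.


M = 718 * 99 = 71082 N*mm
Z = 22 * 75^2 / 6 = 123750 / 6 mm^3
sigma = M / Z = 6 * 71082 / 123750 = 426492 / 123750
= 3.446 MPa

3.446


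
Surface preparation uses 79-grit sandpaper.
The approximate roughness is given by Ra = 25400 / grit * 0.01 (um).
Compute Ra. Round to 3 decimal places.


Ra = 25400 / 79 * 0.01
= 254 / 79
= 3.215 um

3.215


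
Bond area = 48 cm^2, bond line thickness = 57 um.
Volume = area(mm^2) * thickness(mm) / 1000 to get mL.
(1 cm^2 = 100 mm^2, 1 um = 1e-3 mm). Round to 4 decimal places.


area_mm2 = 48 * 100 = 4800
blt_mm = 57 * 1e-3 = 0.057
vol_mm3 = 4800 * 0.057 = 273.6
vol_mL = 273.6 / 1000 = 0.2736 mL

0.2736


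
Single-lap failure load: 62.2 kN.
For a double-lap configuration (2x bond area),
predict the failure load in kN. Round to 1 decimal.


Failure load = 62.2 * 2 = 124.4 kN

124.4


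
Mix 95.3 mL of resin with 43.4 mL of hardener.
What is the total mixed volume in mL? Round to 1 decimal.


Total = 95.3 + 43.4 = 138.7 mL

138.7


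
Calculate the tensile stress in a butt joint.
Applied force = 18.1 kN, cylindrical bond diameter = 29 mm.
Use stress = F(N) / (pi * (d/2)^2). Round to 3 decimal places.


A = pi * 14.5^2 = 660.5199 mm^2
sigma = 18100.0 / 660.5199 = 27.403 MPa

27.403


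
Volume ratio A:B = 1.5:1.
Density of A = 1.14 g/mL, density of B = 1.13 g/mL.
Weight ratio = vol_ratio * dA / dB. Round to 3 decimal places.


Wt ratio = 1.5 * 1.14 / 1.13
= 1.513

1.513


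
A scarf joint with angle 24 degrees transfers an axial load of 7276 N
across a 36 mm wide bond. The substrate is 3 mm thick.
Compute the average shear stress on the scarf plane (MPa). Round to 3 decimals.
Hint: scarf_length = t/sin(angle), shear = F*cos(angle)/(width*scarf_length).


scarf_length = 3 / sin(24 deg) = 7.3758 mm
cos(24 deg) = 0.913545
shear stress = 7276 * 0.913545 / (36 * 7.3758)
= 25.033 MPa

25.033


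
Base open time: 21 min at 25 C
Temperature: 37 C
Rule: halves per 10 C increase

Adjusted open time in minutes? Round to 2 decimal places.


Acceleration = 2^((37-25)/10) = 2.2974
Open time = 21 / 2.2974 = 9.14 min

9.14


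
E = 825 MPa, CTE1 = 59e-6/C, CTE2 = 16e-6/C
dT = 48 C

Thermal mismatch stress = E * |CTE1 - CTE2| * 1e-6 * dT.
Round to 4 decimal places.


= 825 * 43e-6 * 48
= 1.7028 MPa

1.7028


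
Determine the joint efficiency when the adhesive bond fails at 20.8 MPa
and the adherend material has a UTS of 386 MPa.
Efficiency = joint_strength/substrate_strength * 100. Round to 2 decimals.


Joint efficiency = 20.8 / 386 * 100
= 5.39%

5.39


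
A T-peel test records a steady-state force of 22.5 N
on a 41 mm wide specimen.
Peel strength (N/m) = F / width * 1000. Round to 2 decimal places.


Peel strength = 22.5 / 41 * 1000
= 548.78 N/m

548.78


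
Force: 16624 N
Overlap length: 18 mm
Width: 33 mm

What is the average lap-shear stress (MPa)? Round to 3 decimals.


Average shear stress = F / (overlap * width)
= 16624 / (18 * 33)
= 27.987 MPa

27.987


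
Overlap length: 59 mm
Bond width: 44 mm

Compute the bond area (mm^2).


Bond area = 59 * 44 = 2596 mm^2

2596


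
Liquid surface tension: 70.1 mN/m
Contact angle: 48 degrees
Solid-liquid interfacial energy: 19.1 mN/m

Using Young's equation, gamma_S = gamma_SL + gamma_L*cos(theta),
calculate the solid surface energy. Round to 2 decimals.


gamma_S = 19.1 + 70.1 * cos(48)
= 66.01 mN/m

66.01


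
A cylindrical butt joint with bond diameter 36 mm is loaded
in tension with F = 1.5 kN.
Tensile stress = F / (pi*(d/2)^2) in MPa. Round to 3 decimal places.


Area = pi * (36/2)^2 = 1017.8760 mm^2
Stress = 1.5*1000 / 1017.8760
= 1.474 MPa

1.474


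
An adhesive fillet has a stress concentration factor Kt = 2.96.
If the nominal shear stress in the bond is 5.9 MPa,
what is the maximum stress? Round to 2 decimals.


Max stress = 5.9 * 2.96 = 17.46 MPa

17.46


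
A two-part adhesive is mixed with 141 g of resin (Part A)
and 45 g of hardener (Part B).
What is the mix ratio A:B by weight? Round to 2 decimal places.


Mix ratio = mass_A / mass_B
= 141 / 45
= 3.13

3.13


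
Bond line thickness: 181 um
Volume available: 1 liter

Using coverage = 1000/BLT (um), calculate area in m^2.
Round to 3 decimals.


1 L = 1e6 mm^3, thickness = 181 um = 0.181 mm
Area = 1e6 / 0.181 mm^2 = (1e6 / 0.181) / 1e6 m^2 = 1000 / 181 m^2
= 5.525 m^2

5.525


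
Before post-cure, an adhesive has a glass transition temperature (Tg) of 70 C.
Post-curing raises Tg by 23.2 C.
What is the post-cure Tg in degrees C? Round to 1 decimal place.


Tg_post = Tg_base + delta_Tg
= 70 + 23.2
= 93.2 C

93.2


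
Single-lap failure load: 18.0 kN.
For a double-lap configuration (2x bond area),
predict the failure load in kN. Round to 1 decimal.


Failure load = 18.0 * 2 = 36.0 kN

36.0


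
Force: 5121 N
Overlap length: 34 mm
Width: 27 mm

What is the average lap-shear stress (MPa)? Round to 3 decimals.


Average shear stress = F / (overlap * width)
= 5121 / (34 * 27)
= 5.578 MPa

5.578


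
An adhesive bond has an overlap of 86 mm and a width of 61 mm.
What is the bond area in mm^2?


Bond area = overlap * width
= 86 * 61
= 5246 mm^2

5246


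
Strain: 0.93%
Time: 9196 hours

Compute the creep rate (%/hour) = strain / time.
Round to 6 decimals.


Creep rate = 0.93 / 9196
= 0.000101 %/h

0.000101


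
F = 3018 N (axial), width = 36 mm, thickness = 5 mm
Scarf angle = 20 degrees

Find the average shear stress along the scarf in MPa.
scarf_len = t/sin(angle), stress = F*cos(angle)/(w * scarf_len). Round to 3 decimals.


scarf_len = 5/sin(20 deg) = 14.6190
cos(20 deg) = 0.939693
stress = 3018*0.939693/(36*14.6190) = 5.389 MPa

5.389


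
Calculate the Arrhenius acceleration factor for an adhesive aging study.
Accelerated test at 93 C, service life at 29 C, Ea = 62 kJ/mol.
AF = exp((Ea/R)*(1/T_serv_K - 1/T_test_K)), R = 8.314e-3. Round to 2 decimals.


T_test = 366.15 K, T_serv = 302.15 K
Ea/R = 62 / 0.008314 = 7457.30
AF = exp(7457.30 * (1/302.15 - 1/366.15))
= 74.74

74.74


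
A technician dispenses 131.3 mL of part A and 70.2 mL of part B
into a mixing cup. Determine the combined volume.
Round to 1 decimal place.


Combined volume = 131.3 + 70.2
= 201.5 mL

201.5


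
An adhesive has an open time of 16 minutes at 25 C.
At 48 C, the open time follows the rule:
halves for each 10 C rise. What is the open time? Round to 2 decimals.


Factor = 2^((48-25)/10) = 4.9246
Open time = 16 / 4.9246 = 3.25 min

3.25


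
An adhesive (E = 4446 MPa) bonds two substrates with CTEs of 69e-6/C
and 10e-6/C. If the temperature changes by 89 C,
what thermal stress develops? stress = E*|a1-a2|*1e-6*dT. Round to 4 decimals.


Stress = 4446 * |69 - 10| * 1e-6 * 89
= 23.3459 MPa

23.3459


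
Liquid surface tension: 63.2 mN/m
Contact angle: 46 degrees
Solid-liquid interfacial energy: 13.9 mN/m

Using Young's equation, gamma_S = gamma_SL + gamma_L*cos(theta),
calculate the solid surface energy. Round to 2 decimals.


gamma_S = 13.9 + 63.2 * cos(46)
= 57.80 mN/m

57.80


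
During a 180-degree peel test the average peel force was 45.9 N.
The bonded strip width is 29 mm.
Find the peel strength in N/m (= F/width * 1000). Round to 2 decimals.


Peel strength = F/width * 1000
= 45.9 / 29 * 1000
= 1582.76 N/m

1582.76


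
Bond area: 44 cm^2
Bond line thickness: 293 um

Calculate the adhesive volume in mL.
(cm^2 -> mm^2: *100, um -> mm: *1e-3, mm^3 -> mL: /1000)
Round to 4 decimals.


V = 44*100 * 293*1e-3 / 1000
= 1.2892 mL

1.2892


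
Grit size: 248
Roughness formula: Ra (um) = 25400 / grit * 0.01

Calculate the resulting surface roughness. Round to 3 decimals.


Ra = 25400 / 248 * 0.01
= 1.024 um

1.024


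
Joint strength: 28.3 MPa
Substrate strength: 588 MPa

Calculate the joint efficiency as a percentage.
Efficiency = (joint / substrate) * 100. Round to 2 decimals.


Efficiency = (28.3 / 588) * 100 = 4.81%

4.81


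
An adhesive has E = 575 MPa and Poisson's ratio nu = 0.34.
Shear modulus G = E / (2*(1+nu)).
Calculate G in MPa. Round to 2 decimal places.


G = 575 / (2*(1+0.34))
= 575 / 2.68
= 214.55 MPa

214.55


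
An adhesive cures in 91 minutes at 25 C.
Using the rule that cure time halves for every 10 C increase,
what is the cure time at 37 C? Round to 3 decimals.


Factor = 2^((37 - 25) / 10) = 2.2974
Cure time = 91 / 2.2974
= 39.610 minutes

39.610


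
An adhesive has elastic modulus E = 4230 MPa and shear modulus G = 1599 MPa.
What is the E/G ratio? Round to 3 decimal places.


E/G = 4230 / 1599 = 2.645

2.645


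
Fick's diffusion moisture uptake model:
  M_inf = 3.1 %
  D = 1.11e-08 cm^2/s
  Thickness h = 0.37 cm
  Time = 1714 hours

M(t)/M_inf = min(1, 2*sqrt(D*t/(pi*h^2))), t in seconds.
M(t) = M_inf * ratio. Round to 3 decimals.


t_sec = 1714 * 3600 = 6170400
ratio = 2*sqrt(1.11e-08*6170400/(pi*0.37^2))
= min(1, 0.798126)
= 0.798126
M(t) = 3.1 * 0.798126 = 2.474 %

2.474


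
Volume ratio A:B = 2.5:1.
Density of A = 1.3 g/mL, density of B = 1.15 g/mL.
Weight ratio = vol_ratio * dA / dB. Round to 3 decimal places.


Wt ratio = 2.5 * 1.3 / 1.15
= 2.826

2.826


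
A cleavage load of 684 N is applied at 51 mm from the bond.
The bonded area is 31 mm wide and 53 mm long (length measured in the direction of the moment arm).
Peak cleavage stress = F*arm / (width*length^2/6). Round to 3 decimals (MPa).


Moment = 684 * 51 = 34884 N*mm
Section modulus = 31 * 2809 / 6 = 87079 / 6 mm^3
Stress = 34884 / (87079 / 6) = 209304 / 87079
= 2.404 MPa

2.404


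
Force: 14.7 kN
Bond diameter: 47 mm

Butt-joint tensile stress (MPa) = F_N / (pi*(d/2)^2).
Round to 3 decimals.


F_N = 14.7 * 1000 = 14700.0 N
A = pi*(23.5)^2 = 1734.9445 mm^2
stress = 14700.0 / 1734.9445 = 8.473 MPa

8.473


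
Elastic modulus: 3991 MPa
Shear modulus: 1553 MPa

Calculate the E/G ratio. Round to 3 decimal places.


E / G = 3991 / 1553 = 2.570

2.570


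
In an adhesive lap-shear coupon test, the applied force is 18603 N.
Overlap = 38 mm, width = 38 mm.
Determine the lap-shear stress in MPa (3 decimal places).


stress = F / (overlap * width)
= 18603 / (38 * 38)
= 12.883 MPa

12.883


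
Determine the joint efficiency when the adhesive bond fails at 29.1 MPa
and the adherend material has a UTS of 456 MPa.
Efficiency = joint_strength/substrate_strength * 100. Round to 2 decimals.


Joint efficiency = 29.1 / 456 * 100
= 6.38%

6.38


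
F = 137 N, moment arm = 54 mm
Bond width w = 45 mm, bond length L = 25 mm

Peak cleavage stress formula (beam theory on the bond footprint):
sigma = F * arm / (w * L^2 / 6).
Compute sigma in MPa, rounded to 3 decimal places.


sigma = (137 * 54) / (45 * 625 / 6)
= 7398 * 6 / 28125
= 44388 / 28125
= 1.578 MPa

1.578


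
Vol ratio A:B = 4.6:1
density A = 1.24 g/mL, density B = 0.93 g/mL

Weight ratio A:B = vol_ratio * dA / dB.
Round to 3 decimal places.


Weight ratio = 4.6 * 1.24 / 0.93
= 6.133

6.133


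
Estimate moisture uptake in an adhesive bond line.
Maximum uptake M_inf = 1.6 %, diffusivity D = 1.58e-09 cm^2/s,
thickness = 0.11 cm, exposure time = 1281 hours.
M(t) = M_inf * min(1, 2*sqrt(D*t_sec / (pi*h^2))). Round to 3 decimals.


Convert time: 1281 h = 4611600 s
ratio = min(1, 2*sqrt(1.58e-09*4611600/(pi*0.11^2)))
= 0.875622
M(t) = 1.6 * 0.875622 = 1.401%

1.401


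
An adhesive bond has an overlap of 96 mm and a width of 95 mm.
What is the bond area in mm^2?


Bond area = overlap * width
= 96 * 95
= 9120 mm^2

9120


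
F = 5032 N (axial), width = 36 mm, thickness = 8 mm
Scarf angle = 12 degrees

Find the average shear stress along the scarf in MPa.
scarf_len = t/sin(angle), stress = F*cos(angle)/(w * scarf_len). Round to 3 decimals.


scarf_len = 8/sin(12 deg) = 38.4779
cos(12 deg) = 0.978148
stress = 5032*0.978148/(36*38.4779) = 3.553 MPa

3.553


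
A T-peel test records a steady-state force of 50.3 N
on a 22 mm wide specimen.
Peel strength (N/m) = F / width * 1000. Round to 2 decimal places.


Peel strength = 50.3 / 22 * 1000
= 2286.36 N/m

2286.36


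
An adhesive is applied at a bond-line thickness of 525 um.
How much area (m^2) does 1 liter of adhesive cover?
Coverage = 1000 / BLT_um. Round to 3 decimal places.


Coverage = 1000 / 525 = 1.905 m^2

1.905


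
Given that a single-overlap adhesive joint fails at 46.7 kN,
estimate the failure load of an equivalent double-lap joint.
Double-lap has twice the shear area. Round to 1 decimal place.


Double-lap factor = 2
Expected load = 46.7 * 2 = 93.4 kN

93.4


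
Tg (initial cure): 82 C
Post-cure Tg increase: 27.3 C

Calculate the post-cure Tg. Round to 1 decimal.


Post-cure Tg = 82 + 27.3 = 109.3 C

109.3


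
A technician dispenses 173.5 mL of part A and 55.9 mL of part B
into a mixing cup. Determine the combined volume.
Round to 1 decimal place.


Combined volume = 173.5 + 55.9
= 229.4 mL

229.4


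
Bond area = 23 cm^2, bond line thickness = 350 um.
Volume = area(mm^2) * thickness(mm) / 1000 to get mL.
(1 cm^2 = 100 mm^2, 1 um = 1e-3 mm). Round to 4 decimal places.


area_mm2 = 23 * 100 = 2300
blt_mm = 350 * 1e-3 = 0.35
vol_mm3 = 2300 * 0.35 = 805.0
vol_mL = 805.0 / 1000 = 0.8050 mL

0.8050


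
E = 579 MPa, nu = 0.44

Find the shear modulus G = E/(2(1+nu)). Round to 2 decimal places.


G = 579 / (2 * 1.44)
= 201.04 MPa

201.04


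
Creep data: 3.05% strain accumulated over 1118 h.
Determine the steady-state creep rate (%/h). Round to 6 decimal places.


Rate = 3.05 / 1118 = 0.002728 %/h

0.002728


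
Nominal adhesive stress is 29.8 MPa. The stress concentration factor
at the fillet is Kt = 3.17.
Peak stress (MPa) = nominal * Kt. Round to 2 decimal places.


Peak = 29.8 * 3.17 = 94.47 MPa

94.47


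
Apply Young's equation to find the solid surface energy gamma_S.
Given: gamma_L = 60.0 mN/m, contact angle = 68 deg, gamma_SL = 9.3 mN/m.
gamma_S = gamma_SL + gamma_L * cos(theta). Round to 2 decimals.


theta_rad = 68 * pi/180 = 1.186824
gamma_S = 9.3 + 60.0 * cos(1.186824)
= 31.78 mN/m

31.78


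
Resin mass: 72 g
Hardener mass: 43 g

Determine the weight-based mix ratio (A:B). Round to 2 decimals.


Ratio = 72 / 43 = 1.67

1.67


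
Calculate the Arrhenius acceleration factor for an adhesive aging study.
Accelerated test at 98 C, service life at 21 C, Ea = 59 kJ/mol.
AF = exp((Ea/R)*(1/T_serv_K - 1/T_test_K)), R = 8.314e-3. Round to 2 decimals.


T_test = 371.15 K, T_serv = 294.15 K
Ea/R = 59 / 0.008314 = 7096.46
AF = exp(7096.46 * (1/294.15 - 1/371.15))
= 149.17

149.17


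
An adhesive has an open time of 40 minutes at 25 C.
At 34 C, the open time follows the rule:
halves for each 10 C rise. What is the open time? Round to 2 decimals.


Factor = 2^((34-25)/10) = 1.8661
Open time = 40 / 1.8661 = 21.44 min

21.44


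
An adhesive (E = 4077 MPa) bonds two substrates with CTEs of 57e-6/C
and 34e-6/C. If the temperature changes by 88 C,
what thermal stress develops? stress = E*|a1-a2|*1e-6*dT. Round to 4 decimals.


Stress = 4077 * |57 - 34| * 1e-6 * 88
= 8.2518 MPa

8.2518


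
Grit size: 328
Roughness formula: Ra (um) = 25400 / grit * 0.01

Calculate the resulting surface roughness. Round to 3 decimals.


Ra = 25400 / 328 * 0.01
= 0.774 um

0.774


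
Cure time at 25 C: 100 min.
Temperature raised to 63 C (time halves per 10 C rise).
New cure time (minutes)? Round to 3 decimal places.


Acceleration factor = 2^(38/10) = 13.9288
New time = 100 / 13.9288 = 7.179 min

7.179


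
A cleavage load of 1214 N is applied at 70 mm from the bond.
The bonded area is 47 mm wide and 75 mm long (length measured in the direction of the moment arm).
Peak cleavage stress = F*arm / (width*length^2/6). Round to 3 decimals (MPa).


Moment = 1214 * 70 = 84980 N*mm
Section modulus = 47 * 5625 / 6 = 264375 / 6 mm^3
Stress = 84980 / (264375 / 6) = 509880 / 264375
= 1.929 MPa

1.929


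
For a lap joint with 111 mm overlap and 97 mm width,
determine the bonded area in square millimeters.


Area = 111 * 97 = 10767 mm^2

10767


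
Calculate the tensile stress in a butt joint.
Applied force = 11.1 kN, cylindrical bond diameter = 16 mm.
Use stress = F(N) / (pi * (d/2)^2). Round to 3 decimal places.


A = pi * 8.0^2 = 201.0619 mm^2
sigma = 11100.0 / 201.0619 = 55.207 MPa

55.207


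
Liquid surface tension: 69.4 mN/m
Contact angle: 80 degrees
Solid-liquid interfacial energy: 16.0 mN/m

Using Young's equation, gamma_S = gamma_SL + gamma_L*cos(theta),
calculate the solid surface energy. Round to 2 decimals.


gamma_S = 16.0 + 69.4 * cos(80)
= 28.05 mN/m

28.05


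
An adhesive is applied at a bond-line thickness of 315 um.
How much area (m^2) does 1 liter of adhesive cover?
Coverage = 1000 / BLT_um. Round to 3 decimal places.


Coverage = 1000 / 315 = 3.175 m^2

3.175


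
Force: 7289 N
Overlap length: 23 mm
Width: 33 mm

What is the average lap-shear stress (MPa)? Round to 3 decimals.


Average shear stress = F / (overlap * width)
= 7289 / (23 * 33)
= 9.603 MPa

9.603


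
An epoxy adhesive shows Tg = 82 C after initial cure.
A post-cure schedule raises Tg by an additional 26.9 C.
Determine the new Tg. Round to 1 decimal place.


New Tg = 82 + 26.9
= 108.9 C

108.9


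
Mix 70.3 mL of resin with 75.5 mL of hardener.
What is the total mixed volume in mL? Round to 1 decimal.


Total = 70.3 + 75.5 = 145.8 mL

145.8


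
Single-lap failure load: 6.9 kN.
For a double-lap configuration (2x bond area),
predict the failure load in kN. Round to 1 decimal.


Failure load = 6.9 * 2 = 13.8 kN

13.8


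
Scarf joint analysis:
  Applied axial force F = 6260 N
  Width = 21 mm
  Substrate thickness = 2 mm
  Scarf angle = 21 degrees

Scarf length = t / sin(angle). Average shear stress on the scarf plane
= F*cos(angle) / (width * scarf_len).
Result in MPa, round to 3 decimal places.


Scarf length = 2 / sin(21 deg) = 5.5809 mm
cos(21 deg) = 0.933580
Shear = 6260 * 0.933580 / (21 * 5.5809)
= 49.866 MPa

49.866


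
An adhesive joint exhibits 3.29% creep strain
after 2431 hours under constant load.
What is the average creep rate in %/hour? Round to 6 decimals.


Creep rate = strain / time
= 3.29 / 2431
= 0.001353 %/h

0.001353


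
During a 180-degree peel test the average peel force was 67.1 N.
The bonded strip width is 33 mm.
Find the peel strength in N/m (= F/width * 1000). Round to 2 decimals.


Peel strength = F/width * 1000
= 67.1 / 33 * 1000
= 2033.33 N/m

2033.33


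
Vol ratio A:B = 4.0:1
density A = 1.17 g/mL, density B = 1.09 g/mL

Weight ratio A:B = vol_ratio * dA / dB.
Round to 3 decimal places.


Weight ratio = 4.0 * 1.17 / 1.09
= 4.294

4.294


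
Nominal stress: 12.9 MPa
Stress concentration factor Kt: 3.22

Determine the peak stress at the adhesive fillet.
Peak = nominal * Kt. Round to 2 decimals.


Peak stress = 12.9 * 3.22
= 41.54 MPa

41.54


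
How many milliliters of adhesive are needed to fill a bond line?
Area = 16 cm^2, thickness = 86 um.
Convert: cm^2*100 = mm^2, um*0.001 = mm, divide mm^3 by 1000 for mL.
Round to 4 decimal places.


= (16 * 100) * (86 * 0.001) / 1000
= 0.1376 mL

0.1376


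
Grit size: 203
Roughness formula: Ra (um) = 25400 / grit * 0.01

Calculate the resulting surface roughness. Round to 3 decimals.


Ra = 25400 / 203 * 0.01
= 1.251 um

1.251


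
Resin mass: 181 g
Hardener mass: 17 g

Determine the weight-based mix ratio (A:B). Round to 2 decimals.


Ratio = 181 / 17 = 10.65

10.65


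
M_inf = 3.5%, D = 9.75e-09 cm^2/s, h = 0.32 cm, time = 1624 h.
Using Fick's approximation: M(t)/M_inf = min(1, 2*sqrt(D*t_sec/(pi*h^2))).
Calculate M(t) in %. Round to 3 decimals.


t = 5846400 s
ratio = min(1, 2*sqrt(9.75e-09*5846400/(pi*0.1024)))
= 0.841883
M(t) = 3.5 * 0.841883 = 2.947%

2.947


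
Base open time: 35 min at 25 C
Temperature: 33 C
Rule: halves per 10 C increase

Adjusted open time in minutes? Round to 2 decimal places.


Acceleration = 2^((33-25)/10) = 1.7411
Open time = 35 / 1.7411 = 20.10 min

20.10


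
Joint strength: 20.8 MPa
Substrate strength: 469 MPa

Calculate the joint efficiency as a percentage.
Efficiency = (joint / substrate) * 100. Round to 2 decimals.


Efficiency = (20.8 / 469) * 100 = 4.43%

4.43


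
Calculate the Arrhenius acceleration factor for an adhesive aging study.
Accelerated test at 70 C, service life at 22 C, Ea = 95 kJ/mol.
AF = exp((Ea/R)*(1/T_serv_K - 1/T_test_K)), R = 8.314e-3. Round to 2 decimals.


T_test = 343.15 K, T_serv = 295.15 K
Ea/R = 95 / 0.008314 = 11426.51
AF = exp(11426.51 * (1/295.15 - 1/343.15))
= 224.84

224.84


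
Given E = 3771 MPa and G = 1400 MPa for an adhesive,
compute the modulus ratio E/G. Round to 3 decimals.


E/G ratio = 3771 / 1400 = 2.694

2.694


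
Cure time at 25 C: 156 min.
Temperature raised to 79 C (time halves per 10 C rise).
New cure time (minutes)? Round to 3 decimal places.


Acceleration factor = 2^(54/10) = 42.2243
New time = 156 / 42.2243 = 3.695 min

3.695


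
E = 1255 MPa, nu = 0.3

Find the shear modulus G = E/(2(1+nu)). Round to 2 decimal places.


G = 1255 / (2 * 1.30)
= 482.69 MPa

482.69


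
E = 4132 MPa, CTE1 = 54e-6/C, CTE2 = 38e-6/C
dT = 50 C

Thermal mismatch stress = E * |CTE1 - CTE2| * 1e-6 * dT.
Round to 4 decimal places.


= 4132 * 16e-6 * 50
= 3.3056 MPa

3.3056


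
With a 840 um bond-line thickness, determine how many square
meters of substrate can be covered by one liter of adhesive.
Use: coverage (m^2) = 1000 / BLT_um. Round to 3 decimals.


Coverage = 1000 / 840 = 1.190 m^2

1.190


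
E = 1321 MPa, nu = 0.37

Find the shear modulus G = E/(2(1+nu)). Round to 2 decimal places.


G = 1321 / (2 * 1.37)
= 482.12 MPa

482.12


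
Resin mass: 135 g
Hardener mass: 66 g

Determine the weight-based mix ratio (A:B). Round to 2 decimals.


Ratio = 135 / 66 = 2.05

2.05


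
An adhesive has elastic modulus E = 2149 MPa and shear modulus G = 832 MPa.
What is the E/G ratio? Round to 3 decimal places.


E/G = 2149 / 832 = 2.583

2.583


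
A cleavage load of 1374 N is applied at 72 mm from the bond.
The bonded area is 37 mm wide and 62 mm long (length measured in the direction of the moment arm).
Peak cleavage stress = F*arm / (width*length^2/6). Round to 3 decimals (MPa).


Moment = 1374 * 72 = 98928 N*mm
Section modulus = 37 * 3844 / 6 = 142228 / 6 mm^3
Stress = 98928 / (142228 / 6) = 593568 / 142228
= 4.173 MPa

4.173


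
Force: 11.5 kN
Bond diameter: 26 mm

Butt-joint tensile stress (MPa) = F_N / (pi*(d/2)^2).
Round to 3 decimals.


F_N = 11.5 * 1000 = 11500.0 N
A = pi*(13.0)^2 = 530.9292 mm^2
stress = 11500.0 / 530.9292 = 21.660 MPa

21.660


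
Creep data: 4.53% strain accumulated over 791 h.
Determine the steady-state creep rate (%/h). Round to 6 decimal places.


Rate = 4.53 / 791 = 0.005727 %/h

0.005727
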